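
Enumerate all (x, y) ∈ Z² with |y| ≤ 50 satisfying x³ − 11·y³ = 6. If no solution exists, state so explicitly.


The equation is x³ - 11y³ = 6. For fixed y, x³ = 11·y³ + 6, so a solution requires the RHS to be a perfect cube.
Strategy: iterate y from -50 to 50, compute RHS = 11·y³ + 6, and check whether it is a (positive or negative) perfect cube.
Check small values of y:
  y = 0: RHS = 6 is not a perfect cube.
  y = 1: RHS = 17 is not a perfect cube.
  y = -1: RHS = -5 is not a perfect cube.
  y = 2: RHS = 94 is not a perfect cube.
  y = -2: RHS = -82 is not a perfect cube.
  y = 3: RHS = 303 is not a perfect cube.
  y = -3: RHS = -291 is not a perfect cube.
Continuing the search up to |y| = 50 finds no solutions either.
No (x, y) in the scanned range satisfies the equation.

No integer solutions with |y| ≤ 50.


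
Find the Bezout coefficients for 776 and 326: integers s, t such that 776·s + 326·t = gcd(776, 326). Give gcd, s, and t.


Euclidean algorithm on (776, 326) — divide until remainder is 0:
  776 = 2 · 326 + 124
  326 = 2 · 124 + 78
  124 = 1 · 78 + 46
  78 = 1 · 46 + 32
  46 = 1 · 32 + 14
  32 = 2 · 14 + 4
  14 = 3 · 4 + 2
  4 = 2 · 2 + 0
gcd(776, 326) = 2.
Track Bezout coefficients alongside the remainders: start with r₀ = 776 = a·1 + b·0 (s = 1, t = 0) and r₁ = 326 = a·0 + b·1 (s = 0, t = 1); each new remainder r_{k+1} = r_{k-1} − q_k·r_k inherits s_{k+1} = s_{k-1} − q_k·s_k, t_{k+1} = t_{k-1} − q_k·t_k, so r_k = a·s_k + b·t_k at every step:
  q = 2: r = 124, s = 1 − 2·0 = 1, t = 0 − 2·1 = -2  (check: 776·1 + 326·(-2) = 124)
  q = 2: r = 78, s = 0 − 2·1 = -2, t = 1 − 2·(-2) = 5  (check: 776·(-2) + 326·5 = 78)
  q = 1: r = 46, s = 1 − 1·(-2) = 3, t = -2 − 1·5 = -7  (check: 776·3 + 326·(-7) = 46)
  q = 1: r = 32, s = -2 − 1·3 = -5, t = 5 − 1·(-7) = 12  (check: 776·(-5) + 326·12 = 32)
  q = 1: r = 14, s = 3 − 1·(-5) = 8, t = -7 − 1·12 = -19  (check: 776·8 + 326·(-19) = 14)
  q = 2: r = 4, s = -5 − 2·8 = -21, t = 12 − 2·(-19) = 50  (check: 776·(-21) + 326·50 = 4)
  q = 3: r = 2, s = 8 − 3·(-21) = 71, t = -19 − 3·50 = -169  (check: 776·71 + 326·(-169) = 2)
The row with r = 2 (the gcd) gives the Bezout coefficients s = 71, t = -169.
Result: 776 · (71) + 326 · (-169) = 2.

gcd(776, 326) = 2; s = 71, t = -169 (check: 776·71 + 326·(-169) = 2).


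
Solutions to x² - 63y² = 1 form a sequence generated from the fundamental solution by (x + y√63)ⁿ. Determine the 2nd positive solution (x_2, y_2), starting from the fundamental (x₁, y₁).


Step 1: Find the fundamental solution (x₁, y₁) of x² - 63y² = 1.
  Expand √63 as a continued fraction. a₀ = ⌊√63⌋ = 7; iterate m_{k+1} = d_k·a_k − m_k, d_{k+1} = (63 − m_{k+1}²)/d_k, a_{k+1} = ⌊(a₀ + m_{k+1})/d_{k+1}⌋ (starting m₀ = 0, d₀ = 1), with convergents p_k = a_k·p_{k-1} + p_{k-2}, q_k = a_k·q_{k-1} + q_{k-2} (p₋₁ = 1, q₋₁ = 0):
  k = 0: a₀ = 7; p₀/q₀ = 7/1; p₀² − 63·q₀² = 49 − 63 = -14.
  k = 1: m = 7, d = 14, a = ⌊(7 + 7)/14⌋ = 1; p/q = (1·7 + 1)/(1·1 + 0) = 8/1; p² − 63·q² = 64 − 63 = 1.
  The first convergent with p² − 63·q² = 1 gives the fundamental solution (x₁, y₁) = (8, 1).
Step 2: Apply the recurrence (x_{n+1}, y_{n+1}) = (x₁x_n + 63y₁y_n, x₁y_n + y₁x_n) repeatedly.
  From (x_1, y_1) = (8, 1): x_2 = 8·8 + 63·1·1 = 127; y_2 = 8·1 + 1·8 = 16.
Step 3: Verify x_2² - 63·y_2² = 16129 - 16128 = 1 (should be 1). ✓

(x_1, y_1) = (8, 1); (x_2, y_2) = (127, 16).


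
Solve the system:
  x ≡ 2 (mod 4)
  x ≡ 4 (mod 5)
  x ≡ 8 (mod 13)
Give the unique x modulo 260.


Moduli 4, 5, 13 are pairwise coprime; by CRT there is a unique solution modulo M = 4 · 5 · 13 = 260.
Solve pairwise, accumulating the modulus:
  Start with x ≡ 2 (mod 4).
  Combine with x ≡ 4 (mod 5): since gcd(4, 5) = 1, we get a unique residue mod 20.
    Write x = 2 + 4·t and substitute into x ≡ 4 (mod 5): 4·t ≡ 4 − 2 = 2 (mod 5).
    The inverse of 4 mod 5 is 4 (since 4·4 = 16 = 3·5 + 1), so t ≡ 4·2 = 8 ≡ 3 (mod 5).
    Then x = 2 + 4·3 = 14, valid modulo lcm(4, 5) = 20: x ≡ 14 (mod 20).
  Combine with x ≡ 8 (mod 13): since gcd(20, 13) = 1, we get a unique residue mod 260.
    Write x = 14 + 20·t and substitute into x ≡ 8 (mod 13): 20·t ≡ 8 − 14 = -6 (mod 13).
    Reduce coefficients mod 13: 7·t ≡ 7 (mod 13).
    The inverse of 7 mod 13 is 2 (since 7·2 = 14 = 1·13 + 1), so t ≡ 2·7 = 14 ≡ 1 (mod 13).
    Then x = 14 + 20·1 = 34, valid modulo lcm(20, 13) = 260: x ≡ 34 (mod 260).
Verify: 34 mod 4 = 2 ✓, 34 mod 5 = 4 ✓, 34 mod 13 = 8 ✓.

x ≡ 34 (mod 260).


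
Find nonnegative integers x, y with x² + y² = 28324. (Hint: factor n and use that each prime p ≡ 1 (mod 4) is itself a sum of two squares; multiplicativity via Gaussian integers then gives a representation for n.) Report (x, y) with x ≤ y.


Step 1: Factor n = 28324 = 2^2 · 73 · 97.
Step 2: Check the mod-4 condition on each prime factor: 2 = 2 (special); 73 ≡ 1 (mod 4), exponent 1; 97 ≡ 1 (mod 4), exponent 1.
All primes ≡ 3 (mod 4) appear to even exponent (or don't appear), so by the two-squares theorem n IS expressible as a sum of two squares.
Step 3: Build a representation. Group n = k² · m with k = 2 and m = 73 · 97 = 7081 (a product of primes ≡ 1 (mod 4)); a representation of m scales to one of n via (k·x)² + (k·y)² = k²(x² + y²). Each prime p ≡ 1 (mod 4) is itself a sum of two squares; find a² by testing p − a² for a perfect square:
  73: 73 − 1² = 72, 73 − 2² = 69, 73 − 3² = 64 = 8² ⇒ 73 = 3² + 8².
  97: 97 − 1² = 96, 97 − 2² = 93, 97 − 3² = 88, 97 − 4² = 81 = 9² ⇒ 97 = 4² + 9².
  Combine using the Brahmagupta–Fibonacci identity (a² + b²)(c² + d²) = (ac − bd)² + (ad + bc)² = (ac + bd)² + (ad − bc)²:
  73 · 97 = 7081: from (3² + 8²)(4² + 9²), take (3·4 − 8·9, 3·9 + 8·4) = (12 − 72, 27 + 32) = (-60, 59); dropping signs (only squares matter) gives (60, 59); check 60² + 59² = 3600 + 3481 = 7081 ✓.
  Scale by k = 2: (2·60, 2·59) = (120, 118).
Step 4: Order so x ≤ y and verify: 118² + 120² = 13924 + 14400 = 28324 = n. ✓

n = 28324 = 118² + 120² (one valid representation with x ≤ y).


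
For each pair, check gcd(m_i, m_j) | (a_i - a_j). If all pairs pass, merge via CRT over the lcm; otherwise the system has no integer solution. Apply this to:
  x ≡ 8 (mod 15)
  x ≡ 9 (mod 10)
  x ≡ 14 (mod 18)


Moduli 15, 10, 18 are not pairwise coprime, so CRT works modulo lcm(m_i) when all pairwise compatibility conditions hold.
Pairwise compatibility: gcd(m_i, m_j) must divide a_i - a_j for every pair.
Merge one congruence at a time:
  Start: x ≡ 8 (mod 15).
  Combine with x ≡ 9 (mod 10): gcd(15, 10) = 5, and 9 - 8 = 1 is NOT divisible by 5.
    ⇒ system is inconsistent (no integer solution).

No solution (the system is inconsistent).


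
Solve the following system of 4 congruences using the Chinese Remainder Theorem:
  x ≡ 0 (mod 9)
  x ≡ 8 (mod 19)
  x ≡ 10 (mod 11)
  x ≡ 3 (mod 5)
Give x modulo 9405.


Product of moduli M = 9 · 19 · 11 · 5 = 9405.
Merge one congruence at a time:
  Start: x ≡ 0 (mod 9).
  Combine with x ≡ 8 (mod 19); new modulus lcm = 171.
    Write x = 0 + 9·t and substitute into x ≡ 8 (mod 19): 9·t ≡ 8 − 0 = 8 (mod 19).
    The inverse of 9 mod 19 is 17 (since 9·17 = 153 = 8·19 + 1), so t ≡ 17·8 = 136 ≡ 3 (mod 19).
    Then x = 0 + 9·3 = 27, valid modulo lcm(9, 19) = 171: x ≡ 27 (mod 171).
  Combine with x ≡ 10 (mod 11); new modulus lcm = 1881.
    Write x = 27 + 171·t and substitute into x ≡ 10 (mod 11): 171·t ≡ 10 − 27 = -17 (mod 11).
    Reduce coefficients mod 11: 6·t ≡ 5 (mod 11).
    The inverse of 6 mod 11 is 2 (since 6·2 = 12 = 1·11 + 1), so t ≡ 2·5 = 10 ≡ 10 (mod 11).
    Then x = 27 + 171·10 = 1737, valid modulo lcm(171, 11) = 1881: x ≡ 1737 (mod 1881).
  Combine with x ≡ 3 (mod 5); new modulus lcm = 9405.
    Write x = 1737 + 1881·t and substitute into x ≡ 3 (mod 5): 1881·t ≡ 3 − 1737 = -1734 (mod 5).
    Reduce coefficients mod 5: 1·t ≡ 1 (mod 5).
    So t ≡ 1 (mod 5).
    Then x = 1737 + 1881·1 = 3618, valid modulo lcm(1881, 5) = 9405: x ≡ 3618 (mod 9405).
Verify against each original: 3618 mod 9 = 0, 3618 mod 19 = 8, 3618 mod 11 = 10, 3618 mod 5 = 3.

x ≡ 3618 (mod 9405).


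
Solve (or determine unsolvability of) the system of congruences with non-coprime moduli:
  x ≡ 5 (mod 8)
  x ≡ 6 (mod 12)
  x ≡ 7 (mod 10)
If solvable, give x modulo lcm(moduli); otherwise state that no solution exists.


Moduli 8, 12, 10 are not pairwise coprime, so CRT works modulo lcm(m_i) when all pairwise compatibility conditions hold.
Pairwise compatibility: gcd(m_i, m_j) must divide a_i - a_j for every pair.
Merge one congruence at a time:
  Start: x ≡ 5 (mod 8).
  Combine with x ≡ 6 (mod 12): gcd(8, 12) = 4, and 6 - 5 = 1 is NOT divisible by 4.
    ⇒ system is inconsistent (no integer solution).

No solution (the system is inconsistent).


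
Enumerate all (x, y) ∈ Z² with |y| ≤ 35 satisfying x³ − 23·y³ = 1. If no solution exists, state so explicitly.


The equation is x³ - 23y³ = 1. For fixed y, x³ = 23·y³ + 1, so a solution requires the RHS to be a perfect cube.
Strategy: iterate y from -35 to 35, compute RHS = 23·y³ + 1, and check whether it is a (positive or negative) perfect cube.
Check small values of y:
  y = 0: RHS = 1 = (1)³ ⇒ x = 1 works.
  y = 1: RHS = 24 is not a perfect cube.
  y = -1: RHS = -22 is not a perfect cube.
  y = 2: RHS = 185 is not a perfect cube.
  y = -2: RHS = -183 is not a perfect cube.
  y = 3: RHS = 622 is not a perfect cube.
  y = -3: RHS = -620 is not a perfect cube.
Continuing the search up to |y| = 35 finds no further solutions beyond those listed.
Collected solutions: (1, 0).

Solutions (with |y| ≤ 35): (1, 0).


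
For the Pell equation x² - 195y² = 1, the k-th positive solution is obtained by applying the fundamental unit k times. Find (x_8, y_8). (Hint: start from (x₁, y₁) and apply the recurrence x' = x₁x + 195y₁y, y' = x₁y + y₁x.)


Step 1: Find the fundamental solution (x₁, y₁) of x² - 195y² = 1.
  Expand √195 as a continued fraction. a₀ = ⌊√195⌋ = 13; iterate m_{k+1} = d_k·a_k − m_k, d_{k+1} = (195 − m_{k+1}²)/d_k, a_{k+1} = ⌊(a₀ + m_{k+1})/d_{k+1}⌋ (starting m₀ = 0, d₀ = 1), with convergents p_k = a_k·p_{k-1} + p_{k-2}, q_k = a_k·q_{k-1} + q_{k-2} (p₋₁ = 1, q₋₁ = 0):
  k = 0: a₀ = 13; p₀/q₀ = 13/1; p₀² − 195·q₀² = 169 − 195 = -26.
  k = 1: m = 13, d = 26, a = ⌊(13 + 13)/26⌋ = 1; p/q = (1·13 + 1)/(1·1 + 0) = 14/1; p² − 195·q² = 196 − 195 = 1.
  The first convergent with p² − 195·q² = 1 gives the fundamental solution (x₁, y₁) = (14, 1).
Step 2: Apply the recurrence (x_{n+1}, y_{n+1}) = (x₁x_n + 195y₁y_n, x₁y_n + y₁x_n) repeatedly.
  From (x_1, y_1) = (14, 1): x_2 = 14·14 + 195·1·1 = 391; y_2 = 14·1 + 1·14 = 28.
  From (x_2, y_2) = (391, 28): x_3 = 14·391 + 195·1·28 = 10934; y_3 = 14·28 + 1·391 = 783.
  From (x_3, y_3) = (10934, 783): x_4 = 14·10934 + 195·1·783 = 305761; y_4 = 14·783 + 1·10934 = 21896.
  From (x_4, y_4) = (305761, 21896): x_5 = 14·305761 + 195·1·21896 = 8550374; y_5 = 14·21896 + 1·305761 = 612305.
  From (x_5, y_5) = (8550374, 612305): x_6 = 14·8550374 + 195·1·612305 = 239104711; y_6 = 14·612305 + 1·8550374 = 17122644.
  From (x_6, y_6) = (239104711, 17122644): x_7 = 14·239104711 + 195·1·17122644 = 6686381534; y_7 = 14·17122644 + 1·239104711 = 478821727.
  From (x_7, y_7) = (6686381534, 478821727): x_8 = 14·6686381534 + 195·1·478821727 = 186979578241; y_8 = 14·478821727 + 1·6686381534 = 13389885712.
Step 3: Verify x_8² - 195·y_8² = 34961362679182240654081 - 34961362679182240654080 = 1 (should be 1). ✓

(x_1, y_1) = (14, 1); (x_8, y_8) = (186979578241, 13389885712).


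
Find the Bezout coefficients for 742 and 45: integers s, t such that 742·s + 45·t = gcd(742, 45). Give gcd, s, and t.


Euclidean algorithm on (742, 45) — divide until remainder is 0:
  742 = 16 · 45 + 22
  45 = 2 · 22 + 1
  22 = 22 · 1 + 0
gcd(742, 45) = 1.
Track Bezout coefficients alongside the remainders: start with r₀ = 742 = a·1 + b·0 (s = 1, t = 0) and r₁ = 45 = a·0 + b·1 (s = 0, t = 1); each new remainder r_{k+1} = r_{k-1} − q_k·r_k inherits s_{k+1} = s_{k-1} − q_k·s_k, t_{k+1} = t_{k-1} − q_k·t_k, so r_k = a·s_k + b·t_k at every step:
  q = 16: r = 22, s = 1 − 16·0 = 1, t = 0 − 16·1 = -16  (check: 742·1 + 45·(-16) = 22)
  q = 2: r = 1, s = 0 − 2·1 = -2, t = 1 − 2·(-16) = 33  (check: 742·(-2) + 45·33 = 1)
The row with r = 1 (the gcd) gives the Bezout coefficients s = -2, t = 33.
Result: 742 · (-2) + 45 · (33) = 1.

gcd(742, 45) = 1; s = -2, t = 33 (check: 742·(-2) + 45·33 = 1).


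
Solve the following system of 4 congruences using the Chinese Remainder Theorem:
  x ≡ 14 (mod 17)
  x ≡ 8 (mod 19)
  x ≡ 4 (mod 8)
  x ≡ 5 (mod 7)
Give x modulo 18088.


Product of moduli M = 17 · 19 · 8 · 7 = 18088.
Merge one congruence at a time:
  Start: x ≡ 14 (mod 17).
  Combine with x ≡ 8 (mod 19); new modulus lcm = 323.
    Write x = 14 + 17·t and substitute into x ≡ 8 (mod 19): 17·t ≡ 8 − 14 = -6 (mod 19).
    Reduce coefficients mod 19: 17·t ≡ 13 (mod 19).
    The inverse of 17 mod 19 is 9 (since 17·9 = 153 = 8·19 + 1), so t ≡ 9·13 = 117 ≡ 3 (mod 19).
    Then x = 14 + 17·3 = 65, valid modulo lcm(17, 19) = 323: x ≡ 65 (mod 323).
  Combine with x ≡ 4 (mod 8); new modulus lcm = 2584.
    Write x = 65 + 323·t and substitute into x ≡ 4 (mod 8): 323·t ≡ 4 − 65 = -61 (mod 8).
    Reduce coefficients mod 8: 3·t ≡ 3 (mod 8).
    The inverse of 3 mod 8 is 3 (since 3·3 = 9 = 1·8 + 1), so t ≡ 3·3 = 9 ≡ 1 (mod 8).
    Then x = 65 + 323·1 = 388, valid modulo lcm(323, 8) = 2584: x ≡ 388 (mod 2584).
  Combine with x ≡ 5 (mod 7); new modulus lcm = 18088.
    Write x = 388 + 2584·t and substitute into x ≡ 5 (mod 7): 2584·t ≡ 5 − 388 = -383 (mod 7).
    Reduce coefficients mod 7: 1·t ≡ 2 (mod 7).
    So t ≡ 2 (mod 7).
    Then x = 388 + 2584·2 = 5556, valid modulo lcm(2584, 7) = 18088: x ≡ 5556 (mod 18088).
Verify against each original: 5556 mod 17 = 14, 5556 mod 19 = 8, 5556 mod 8 = 4, 5556 mod 7 = 5.

x ≡ 5556 (mod 18088).


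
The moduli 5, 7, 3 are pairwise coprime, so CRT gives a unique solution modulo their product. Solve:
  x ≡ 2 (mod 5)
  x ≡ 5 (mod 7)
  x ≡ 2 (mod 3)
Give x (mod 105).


Moduli 5, 7, 3 are pairwise coprime; by CRT there is a unique solution modulo M = 5 · 7 · 3 = 105.
Solve pairwise, accumulating the modulus:
  Start with x ≡ 2 (mod 5).
  Combine with x ≡ 5 (mod 7): since gcd(5, 7) = 1, we get a unique residue mod 35.
    Write x = 2 + 5·t and substitute into x ≡ 5 (mod 7): 5·t ≡ 5 − 2 = 3 (mod 7).
    The inverse of 5 mod 7 is 3 (since 5·3 = 15 = 2·7 + 1), so t ≡ 3·3 = 9 ≡ 2 (mod 7).
    Then x = 2 + 5·2 = 12, valid modulo lcm(5, 7) = 35: x ≡ 12 (mod 35).
  Combine with x ≡ 2 (mod 3): since gcd(35, 3) = 1, we get a unique residue mod 105.
    Write x = 12 + 35·t and substitute into x ≡ 2 (mod 3): 35·t ≡ 2 − 12 = -10 (mod 3).
    Reduce coefficients mod 3: 2·t ≡ 2 (mod 3).
    The inverse of 2 mod 3 is 2 (since 2·2 = 4 = 1·3 + 1), so t ≡ 2·2 = 4 ≡ 1 (mod 3).
    Then x = 12 + 35·1 = 47, valid modulo lcm(35, 3) = 105: x ≡ 47 (mod 105).
Verify: 47 mod 5 = 2 ✓, 47 mod 7 = 5 ✓, 47 mod 3 = 2 ✓.

x ≡ 47 (mod 105).


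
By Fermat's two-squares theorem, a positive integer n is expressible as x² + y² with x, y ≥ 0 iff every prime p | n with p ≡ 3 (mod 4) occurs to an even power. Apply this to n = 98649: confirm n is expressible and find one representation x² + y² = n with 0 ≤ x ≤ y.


Step 1: Factor n = 98649 = 3^2 · 97 · 113.
Step 2: Check the mod-4 condition on each prime factor: 3 ≡ 3 (mod 4), exponent 2 (must be even); 97 ≡ 1 (mod 4), exponent 1; 113 ≡ 1 (mod 4), exponent 1.
All primes ≡ 3 (mod 4) appear to even exponent (or don't appear), so by the two-squares theorem n IS expressible as a sum of two squares.
Step 3: Build a representation. Group n = k² · m with k = 3 and m = 97 · 113 = 10961 (a product of primes ≡ 1 (mod 4)); a representation of m scales to one of n via (k·x)² + (k·y)² = k²(x² + y²). Each prime p ≡ 1 (mod 4) is itself a sum of two squares; find a² by testing p − a² for a perfect square:
  97: 97 − 1² = 96, 97 − 2² = 93, 97 − 3² = 88, 97 − 4² = 81 = 9² ⇒ 97 = 4² + 9².
  113: 113 − 1² = 112, 113 − 2² = 109, 113 − 3² = 104, 113 − 4² = 97, 113 − 5² = 88, 113 − 6² = 77, 113 − 7² = 64 = 8² ⇒ 113 = 7² + 8².
  Combine using the Brahmagupta–Fibonacci identity (a² + b²)(c² + d²) = (ac − bd)² + (ad + bc)² = (ac + bd)² + (ad − bc)²:
  97 · 113 = 10961: from (4² + 9²)(7² + 8²), take (4·7 − 9·8, 4·8 + 9·7) = (28 − 72, 32 + 63) = (-44, 95); dropping signs (only squares matter) gives (44, 95); check 44² + 95² = 1936 + 9025 = 10961 ✓.
  Scale by k = 3: (3·44, 3·95) = (132, 285).
Step 4: Order so x ≤ y and verify: 132² + 285² = 17424 + 81225 = 98649 = n. ✓

n = 98649 = 132² + 285² (one valid representation with x ≤ y).


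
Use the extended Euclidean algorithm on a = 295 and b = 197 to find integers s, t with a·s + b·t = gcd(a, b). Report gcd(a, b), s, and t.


Euclidean algorithm on (295, 197) — divide until remainder is 0:
  295 = 1 · 197 + 98
  197 = 2 · 98 + 1
  98 = 98 · 1 + 0
gcd(295, 197) = 1.
Track Bezout coefficients alongside the remainders: start with r₀ = 295 = a·1 + b·0 (s = 1, t = 0) and r₁ = 197 = a·0 + b·1 (s = 0, t = 1); each new remainder r_{k+1} = r_{k-1} − q_k·r_k inherits s_{k+1} = s_{k-1} − q_k·s_k, t_{k+1} = t_{k-1} − q_k·t_k, so r_k = a·s_k + b·t_k at every step:
  q = 1: r = 98, s = 1 − 1·0 = 1, t = 0 − 1·1 = -1  (check: 295·1 + 197·(-1) = 98)
  q = 2: r = 1, s = 0 − 2·1 = -2, t = 1 − 2·(-1) = 3  (check: 295·(-2) + 197·3 = 1)
The row with r = 1 (the gcd) gives the Bezout coefficients s = -2, t = 3.
Result: 295 · (-2) + 197 · (3) = 1.

gcd(295, 197) = 1; s = -2, t = 3 (check: 295·(-2) + 197·3 = 1).


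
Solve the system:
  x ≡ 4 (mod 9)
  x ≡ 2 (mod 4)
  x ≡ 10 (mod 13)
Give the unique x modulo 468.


Moduli 9, 4, 13 are pairwise coprime; by CRT there is a unique solution modulo M = 9 · 4 · 13 = 468.
Solve pairwise, accumulating the modulus:
  Start with x ≡ 4 (mod 9).
  Combine with x ≡ 2 (mod 4): since gcd(9, 4) = 1, we get a unique residue mod 36.
    Write x = 4 + 9·t and substitute into x ≡ 2 (mod 4): 9·t ≡ 2 − 4 = -2 (mod 4).
    Reduce coefficients mod 4: 1·t ≡ 2 (mod 4).
    So t ≡ 2 (mod 4).
    Then x = 4 + 9·2 = 22, valid modulo lcm(9, 4) = 36: x ≡ 22 (mod 36).
  Combine with x ≡ 10 (mod 13): since gcd(36, 13) = 1, we get a unique residue mod 468.
    Write x = 22 + 36·t and substitute into x ≡ 10 (mod 13): 36·t ≡ 10 − 22 = -12 (mod 13).
    Reduce coefficients mod 13: 10·t ≡ 1 (mod 13).
    The inverse of 10 mod 13 is 4 (since 10·4 = 40 = 3·13 + 1), so t ≡ 4·1 = 4 ≡ 4 (mod 13).
    Then x = 22 + 36·4 = 166, valid modulo lcm(36, 13) = 468: x ≡ 166 (mod 468).
Verify: 166 mod 9 = 4 ✓, 166 mod 4 = 2 ✓, 166 mod 13 = 10 ✓.

x ≡ 166 (mod 468).


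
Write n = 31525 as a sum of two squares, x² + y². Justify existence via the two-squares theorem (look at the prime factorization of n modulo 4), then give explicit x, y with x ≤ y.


Step 1: Factor n = 31525 = 5^2 · 13 · 97.
Step 2: Check the mod-4 condition on each prime factor: 5 ≡ 1 (mod 4), exponent 2; 13 ≡ 1 (mod 4), exponent 1; 97 ≡ 1 (mod 4), exponent 1.
All primes ≡ 3 (mod 4) appear to even exponent (or don't appear), so by the two-squares theorem n IS expressible as a sum of two squares.
Step 3: Build a representation. Group n = k² · m with k = 5 and m = 13 · 97 = 1261 (a product of primes ≡ 1 (mod 4)); a representation of m scales to one of n via (k·x)² + (k·y)² = k²(x² + y²). Each prime p ≡ 1 (mod 4) is itself a sum of two squares; find a² by testing p − a² for a perfect square:
  13: 13 − 1² = 12, 13 − 2² = 9 = 3² ⇒ 13 = 2² + 3².
  97: 97 − 1² = 96, 97 − 2² = 93, 97 − 3² = 88, 97 − 4² = 81 = 9² ⇒ 97 = 4² + 9².
  Combine using the Brahmagupta–Fibonacci identity (a² + b²)(c² + d²) = (ac − bd)² + (ad + bc)² = (ac + bd)² + (ad − bc)²:
  13 · 97 = 1261: from (2² + 3²)(4² + 9²), take (2·4 − 3·9, 2·9 + 3·4) = (8 − 27, 18 + 12) = (-19, 30); dropping signs (only squares matter) gives (19, 30); check 19² + 30² = 361 + 900 = 1261 ✓.
  Scale by k = 5: (5·19, 5·30) = (95, 150).
Step 4: Order so x ≤ y and verify: 95² + 150² = 9025 + 22500 = 31525 = n. ✓

n = 31525 = 95² + 150² (one valid representation with x ≤ y).


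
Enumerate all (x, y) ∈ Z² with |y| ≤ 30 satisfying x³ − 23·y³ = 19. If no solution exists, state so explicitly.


The equation is x³ - 23y³ = 19. For fixed y, x³ = 23·y³ + 19, so a solution requires the RHS to be a perfect cube.
Strategy: iterate y from -30 to 30, compute RHS = 23·y³ + 19, and check whether it is a (positive or negative) perfect cube.
Check small values of y:
  y = 0: RHS = 19 is not a perfect cube.
  y = 1: RHS = 42 is not a perfect cube.
  y = -1: RHS = -4 is not a perfect cube.
  y = 2: RHS = 203 is not a perfect cube.
  y = -2: RHS = -165 is not a perfect cube.
  y = 3: RHS = 640 is not a perfect cube.
  y = -3: RHS = -602 is not a perfect cube.
Continuing the search up to |y| = 30 finds no solutions either.
No (x, y) in the scanned range satisfies the equation.

No integer solutions with |y| ≤ 30.


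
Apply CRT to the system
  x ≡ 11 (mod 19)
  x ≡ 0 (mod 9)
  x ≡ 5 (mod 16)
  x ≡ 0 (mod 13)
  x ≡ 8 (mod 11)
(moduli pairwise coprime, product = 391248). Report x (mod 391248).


Product of moduli M = 19 · 9 · 16 · 13 · 11 = 391248.
Merge one congruence at a time:
  Start: x ≡ 11 (mod 19).
  Combine with x ≡ 0 (mod 9); new modulus lcm = 171.
    Write x = 11 + 19·t and substitute into x ≡ 0 (mod 9): 19·t ≡ 0 − 11 = -11 (mod 9).
    Reduce coefficients mod 9: 1·t ≡ 7 (mod 9).
    So t ≡ 7 (mod 9).
    Then x = 11 + 19·7 = 144, valid modulo lcm(19, 9) = 171: x ≡ 144 (mod 171).
  Combine with x ≡ 5 (mod 16); new modulus lcm = 2736.
    Write x = 144 + 171·t and substitute into x ≡ 5 (mod 16): 171·t ≡ 5 − 144 = -139 (mod 16).
    Reduce coefficients mod 16: 11·t ≡ 5 (mod 16).
    The inverse of 11 mod 16 is 3 (since 11·3 = 33 = 2·16 + 1), so t ≡ 3·5 = 15 ≡ 15 (mod 16).
    Then x = 144 + 171·15 = 2709, valid modulo lcm(171, 16) = 2736: x ≡ 2709 (mod 2736).
  Combine with x ≡ 0 (mod 13); new modulus lcm = 35568.
    Write x = 2709 + 2736·t and substitute into x ≡ 0 (mod 13): 2736·t ≡ 0 − 2709 = -2709 (mod 13).
    Reduce coefficients mod 13: 6·t ≡ 8 (mod 13).
    The inverse of 6 mod 13 is 11 (since 6·11 = 66 = 5·13 + 1), so t ≡ 11·8 = 88 ≡ 10 (mod 13).
    Then x = 2709 + 2736·10 = 30069, valid modulo lcm(2736, 13) = 35568: x ≡ 30069 (mod 35568).
  Combine with x ≡ 8 (mod 11); new modulus lcm = 391248.
    Write x = 30069 + 35568·t and substitute into x ≡ 8 (mod 11): 35568·t ≡ 8 − 30069 = -30061 (mod 11).
    Reduce coefficients mod 11: 5·t ≡ 2 (mod 11).
    The inverse of 5 mod 11 is 9 (since 5·9 = 45 = 4·11 + 1), so t ≡ 9·2 = 18 ≡ 7 (mod 11).
    Then x = 30069 + 35568·7 = 279045, valid modulo lcm(35568, 11) = 391248: x ≡ 279045 (mod 391248).
Verify against each original: 279045 mod 19 = 11, 279045 mod 9 = 0, 279045 mod 16 = 5, 279045 mod 13 = 0, 279045 mod 11 = 8.

x ≡ 279045 (mod 391248).


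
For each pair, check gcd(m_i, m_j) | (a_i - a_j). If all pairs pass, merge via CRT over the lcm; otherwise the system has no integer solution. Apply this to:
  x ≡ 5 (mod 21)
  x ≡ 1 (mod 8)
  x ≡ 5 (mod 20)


Moduli 21, 8, 20 are not pairwise coprime, so CRT works modulo lcm(m_i) when all pairwise compatibility conditions hold.
Pairwise compatibility: gcd(m_i, m_j) must divide a_i - a_j for every pair.
Merge one congruence at a time:
  Start: x ≡ 5 (mod 21).
  Combine with x ≡ 1 (mod 8): gcd(21, 8) = 1; 1 - 5 = -4, which IS divisible by 1, so compatible.
    Write x = 5 + 21·t and substitute into x ≡ 1 (mod 8): 21·t ≡ 1 − 5 = -4 (mod 8).
    Reduce coefficients mod 8: 5·t ≡ 4 (mod 8).
    The inverse of 5 mod 8 is 5 (since 5·5 = 25 = 3·8 + 1), so t ≡ 5·4 = 20 ≡ 4 (mod 8).
    Then x = 5 + 21·4 = 89, valid modulo lcm(21, 8) = 168: x ≡ 89 (mod 168).
  Combine with x ≡ 5 (mod 20): gcd(168, 20) = 4; 5 - 89 = -84, which IS divisible by 4, so compatible.
    Write x = 89 + 168·t and substitute into x ≡ 5 (mod 20): 168·t ≡ 5 − 89 = -84 (mod 20).
    Divide the congruence (and modulus) by g = 4: 42·t ≡ -21 (mod 5).
    Reduce coefficients mod 5: 2·t ≡ 4 (mod 5).
    The inverse of 2 mod 5 is 3 (since 2·3 = 6 = 1·5 + 1), so t ≡ 3·4 = 12 ≡ 2 (mod 5).
    Then x = 89 + 168·2 = 425, valid modulo lcm(168, 20) = 840: x ≡ 425 (mod 840).
Verify: 425 mod 21 = 5, 425 mod 8 = 1, 425 mod 20 = 5.

x ≡ 425 (mod 840).


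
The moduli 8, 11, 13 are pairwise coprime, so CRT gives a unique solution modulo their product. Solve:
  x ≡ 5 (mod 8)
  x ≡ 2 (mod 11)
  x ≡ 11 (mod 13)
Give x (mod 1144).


Moduli 8, 11, 13 are pairwise coprime; by CRT there is a unique solution modulo M = 8 · 11 · 13 = 1144.
Solve pairwise, accumulating the modulus:
  Start with x ≡ 5 (mod 8).
  Combine with x ≡ 2 (mod 11): since gcd(8, 11) = 1, we get a unique residue mod 88.
    Write x = 5 + 8·t and substitute into x ≡ 2 (mod 11): 8·t ≡ 2 − 5 = -3 (mod 11).
    Reduce coefficients mod 11: 8·t ≡ 8 (mod 11).
    The inverse of 8 mod 11 is 7 (since 8·7 = 56 = 5·11 + 1), so t ≡ 7·8 = 56 ≡ 1 (mod 11).
    Then x = 5 + 8·1 = 13, valid modulo lcm(8, 11) = 88: x ≡ 13 (mod 88).
  Combine with x ≡ 11 (mod 13): since gcd(88, 13) = 1, we get a unique residue mod 1144.
    Write x = 13 + 88·t and substitute into x ≡ 11 (mod 13): 88·t ≡ 11 − 13 = -2 (mod 13).
    Reduce coefficients mod 13: 10·t ≡ 11 (mod 13).
    The inverse of 10 mod 13 is 4 (since 10·4 = 40 = 3·13 + 1), so t ≡ 4·11 = 44 ≡ 5 (mod 13).
    Then x = 13 + 88·5 = 453, valid modulo lcm(88, 13) = 1144: x ≡ 453 (mod 1144).
Verify: 453 mod 8 = 5 ✓, 453 mod 11 = 2 ✓, 453 mod 13 = 11 ✓.

x ≡ 453 (mod 1144).


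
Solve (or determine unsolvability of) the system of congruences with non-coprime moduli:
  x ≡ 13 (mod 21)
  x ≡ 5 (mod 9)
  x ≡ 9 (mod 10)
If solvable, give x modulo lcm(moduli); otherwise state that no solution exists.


Moduli 21, 9, 10 are not pairwise coprime, so CRT works modulo lcm(m_i) when all pairwise compatibility conditions hold.
Pairwise compatibility: gcd(m_i, m_j) must divide a_i - a_j for every pair.
Merge one congruence at a time:
  Start: x ≡ 13 (mod 21).
  Combine with x ≡ 5 (mod 9): gcd(21, 9) = 3, and 5 - 13 = -8 is NOT divisible by 3.
    ⇒ system is inconsistent (no integer solution).

No solution (the system is inconsistent).


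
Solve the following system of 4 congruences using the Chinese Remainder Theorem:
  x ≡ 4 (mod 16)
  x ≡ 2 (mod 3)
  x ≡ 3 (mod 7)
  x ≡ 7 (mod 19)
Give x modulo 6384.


Product of moduli M = 16 · 3 · 7 · 19 = 6384.
Merge one congruence at a time:
  Start: x ≡ 4 (mod 16).
  Combine with x ≡ 2 (mod 3); new modulus lcm = 48.
    Write x = 4 + 16·t and substitute into x ≡ 2 (mod 3): 16·t ≡ 2 − 4 = -2 (mod 3).
    Reduce coefficients mod 3: 1·t ≡ 1 (mod 3).
    So t ≡ 1 (mod 3).
    Then x = 4 + 16·1 = 20, valid modulo lcm(16, 3) = 48: x ≡ 20 (mod 48).
  Combine with x ≡ 3 (mod 7); new modulus lcm = 336.
    Write x = 20 + 48·t and substitute into x ≡ 3 (mod 7): 48·t ≡ 3 − 20 = -17 (mod 7).
    Reduce coefficients mod 7: 6·t ≡ 4 (mod 7).
    The inverse of 6 mod 7 is 6 (since 6·6 = 36 = 5·7 + 1), so t ≡ 6·4 = 24 ≡ 3 (mod 7).
    Then x = 20 + 48·3 = 164, valid modulo lcm(48, 7) = 336: x ≡ 164 (mod 336).
  Combine with x ≡ 7 (mod 19); new modulus lcm = 6384.
    Write x = 164 + 336·t and substitute into x ≡ 7 (mod 19): 336·t ≡ 7 − 164 = -157 (mod 19).
    Reduce coefficients mod 19: 13·t ≡ 14 (mod 19).
    The inverse of 13 mod 19 is 3 (since 13·3 = 39 = 2·19 + 1), so t ≡ 3·14 = 42 ≡ 4 (mod 19).
    Then x = 164 + 336·4 = 1508, valid modulo lcm(336, 19) = 6384: x ≡ 1508 (mod 6384).
Verify against each original: 1508 mod 16 = 4, 1508 mod 3 = 2, 1508 mod 7 = 3, 1508 mod 19 = 7.

x ≡ 1508 (mod 6384).


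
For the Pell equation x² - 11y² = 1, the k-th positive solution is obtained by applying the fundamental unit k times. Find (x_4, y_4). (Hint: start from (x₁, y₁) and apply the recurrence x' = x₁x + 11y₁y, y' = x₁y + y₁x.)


Step 1: Find the fundamental solution (x₁, y₁) of x² - 11y² = 1.
  Expand √11 as a continued fraction. a₀ = ⌊√11⌋ = 3; iterate m_{k+1} = d_k·a_k − m_k, d_{k+1} = (11 − m_{k+1}²)/d_k, a_{k+1} = ⌊(a₀ + m_{k+1})/d_{k+1}⌋ (starting m₀ = 0, d₀ = 1), with convergents p_k = a_k·p_{k-1} + p_{k-2}, q_k = a_k·q_{k-1} + q_{k-2} (p₋₁ = 1, q₋₁ = 0):
  k = 0: a₀ = 3; p₀/q₀ = 3/1; p₀² − 11·q₀² = 9 − 11 = -2.
  k = 1: m = 3, d = 2, a = ⌊(3 + 3)/2⌋ = 3; p/q = (3·3 + 1)/(3·1 + 0) = 10/3; p² − 11·q² = 100 − 99 = 1.
  The first convergent with p² − 11·q² = 1 gives the fundamental solution (x₁, y₁) = (10, 3).
Step 2: Apply the recurrence (x_{n+1}, y_{n+1}) = (x₁x_n + 11y₁y_n, x₁y_n + y₁x_n) repeatedly.
  From (x_1, y_1) = (10, 3): x_2 = 10·10 + 11·3·3 = 199; y_2 = 10·3 + 3·10 = 60.
  From (x_2, y_2) = (199, 60): x_3 = 10·199 + 11·3·60 = 3970; y_3 = 10·60 + 3·199 = 1197.
  From (x_3, y_3) = (3970, 1197): x_4 = 10·3970 + 11·3·1197 = 79201; y_4 = 10·1197 + 3·3970 = 23880.
Step 3: Verify x_4² - 11·y_4² = 6272798401 - 6272798400 = 1 (should be 1). ✓

(x_1, y_1) = (10, 3); (x_4, y_4) = (79201, 23880).


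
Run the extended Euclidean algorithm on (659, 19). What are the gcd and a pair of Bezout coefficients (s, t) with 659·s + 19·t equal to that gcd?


Euclidean algorithm on (659, 19) — divide until remainder is 0:
  659 = 34 · 19 + 13
  19 = 1 · 13 + 6
  13 = 2 · 6 + 1
  6 = 6 · 1 + 0
gcd(659, 19) = 1.
Track Bezout coefficients alongside the remainders: start with r₀ = 659 = a·1 + b·0 (s = 1, t = 0) and r₁ = 19 = a·0 + b·1 (s = 0, t = 1); each new remainder r_{k+1} = r_{k-1} − q_k·r_k inherits s_{k+1} = s_{k-1} − q_k·s_k, t_{k+1} = t_{k-1} − q_k·t_k, so r_k = a·s_k + b·t_k at every step:
  q = 34: r = 13, s = 1 − 34·0 = 1, t = 0 − 34·1 = -34  (check: 659·1 + 19·(-34) = 13)
  q = 1: r = 6, s = 0 − 1·1 = -1, t = 1 − 1·(-34) = 35  (check: 659·(-1) + 19·35 = 6)
  q = 2: r = 1, s = 1 − 2·(-1) = 3, t = -34 − 2·35 = -104  (check: 659·3 + 19·(-104) = 1)
The row with r = 1 (the gcd) gives the Bezout coefficients s = 3, t = -104.
Result: 659 · (3) + 19 · (-104) = 1.

gcd(659, 19) = 1; s = 3, t = -104 (check: 659·3 + 19·(-104) = 1).


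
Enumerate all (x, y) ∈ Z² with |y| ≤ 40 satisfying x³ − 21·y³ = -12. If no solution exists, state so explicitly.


The equation is x³ - 21y³ = -12. For fixed y, x³ = 21·y³ − 12, so a solution requires the RHS to be a perfect cube.
Strategy: iterate y from -40 to 40, compute RHS = 21·y³ − 12, and check whether it is a (positive or negative) perfect cube.
Check small values of y:
  y = 0: RHS = -12 is not a perfect cube.
  y = 1: RHS = 9 is not a perfect cube.
  y = -1: RHS = -33 is not a perfect cube.
  y = 2: RHS = 156 is not a perfect cube.
  y = -2: RHS = -180 is not a perfect cube.
  y = 3: RHS = 555 is not a perfect cube.
  y = -3: RHS = -579 is not a perfect cube.
Continuing the search up to |y| = 40 finds no solutions either.
No (x, y) in the scanned range satisfies the equation.

No integer solutions with |y| ≤ 40.


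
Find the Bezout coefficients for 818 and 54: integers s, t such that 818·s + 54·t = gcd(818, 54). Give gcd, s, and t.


Euclidean algorithm on (818, 54) — divide until remainder is 0:
  818 = 15 · 54 + 8
  54 = 6 · 8 + 6
  8 = 1 · 6 + 2
  6 = 3 · 2 + 0
gcd(818, 54) = 2.
Track Bezout coefficients alongside the remainders: start with r₀ = 818 = a·1 + b·0 (s = 1, t = 0) and r₁ = 54 = a·0 + b·1 (s = 0, t = 1); each new remainder r_{k+1} = r_{k-1} − q_k·r_k inherits s_{k+1} = s_{k-1} − q_k·s_k, t_{k+1} = t_{k-1} − q_k·t_k, so r_k = a·s_k + b·t_k at every step:
  q = 15: r = 8, s = 1 − 15·0 = 1, t = 0 − 15·1 = -15  (check: 818·1 + 54·(-15) = 8)
  q = 6: r = 6, s = 0 − 6·1 = -6, t = 1 − 6·(-15) = 91  (check: 818·(-6) + 54·91 = 6)
  q = 1: r = 2, s = 1 − 1·(-6) = 7, t = -15 − 1·91 = -106  (check: 818·7 + 54·(-106) = 2)
The row with r = 2 (the gcd) gives the Bezout coefficients s = 7, t = -106.
Result: 818 · (7) + 54 · (-106) = 2.

gcd(818, 54) = 2; s = 7, t = -106 (check: 818·7 + 54·(-106) = 2).


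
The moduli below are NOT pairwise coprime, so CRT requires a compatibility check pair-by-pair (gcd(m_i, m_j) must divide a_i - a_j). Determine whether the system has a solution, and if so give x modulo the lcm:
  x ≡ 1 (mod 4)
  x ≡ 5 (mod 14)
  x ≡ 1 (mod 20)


Moduli 4, 14, 20 are not pairwise coprime, so CRT works modulo lcm(m_i) when all pairwise compatibility conditions hold.
Pairwise compatibility: gcd(m_i, m_j) must divide a_i - a_j for every pair.
Merge one congruence at a time:
  Start: x ≡ 1 (mod 4).
  Combine with x ≡ 5 (mod 14): gcd(4, 14) = 2; 5 - 1 = 4, which IS divisible by 2, so compatible.
    Write x = 1 + 4·t and substitute into x ≡ 5 (mod 14): 4·t ≡ 5 − 1 = 4 (mod 14).
    Divide the congruence (and modulus) by g = 2: 2·t ≡ 2 (mod 7).
    The inverse of 2 mod 7 is 4 (since 2·4 = 8 = 1·7 + 1), so t ≡ 4·2 = 8 ≡ 1 (mod 7).
    Then x = 1 + 4·1 = 5, valid modulo lcm(4, 14) = 28: x ≡ 5 (mod 28).
  Combine with x ≡ 1 (mod 20): gcd(28, 20) = 4; 1 - 5 = -4, which IS divisible by 4, so compatible.
    Write x = 5 + 28·t and substitute into x ≡ 1 (mod 20): 28·t ≡ 1 − 5 = -4 (mod 20).
    Divide the congruence (and modulus) by g = 4: 7·t ≡ -1 (mod 5).
    Reduce coefficients mod 5: 2·t ≡ 4 (mod 5).
    The inverse of 2 mod 5 is 3 (since 2·3 = 6 = 1·5 + 1), so t ≡ 3·4 = 12 ≡ 2 (mod 5).
    Then x = 5 + 28·2 = 61, valid modulo lcm(28, 20) = 140: x ≡ 61 (mod 140).
Verify: 61 mod 4 = 1, 61 mod 14 = 5, 61 mod 20 = 1.

x ≡ 61 (mod 140).


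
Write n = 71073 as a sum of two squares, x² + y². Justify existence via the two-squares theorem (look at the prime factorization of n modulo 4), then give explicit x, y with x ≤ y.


Step 1: Factor n = 71073 = 3^2 · 53 · 149.
Step 2: Check the mod-4 condition on each prime factor: 3 ≡ 3 (mod 4), exponent 2 (must be even); 53 ≡ 1 (mod 4), exponent 1; 149 ≡ 1 (mod 4), exponent 1.
All primes ≡ 3 (mod 4) appear to even exponent (or don't appear), so by the two-squares theorem n IS expressible as a sum of two squares.
Step 3: Build a representation. Group n = k² · m with k = 3 and m = 53 · 149 = 7897 (a product of primes ≡ 1 (mod 4)); a representation of m scales to one of n via (k·x)² + (k·y)² = k²(x² + y²). Each prime p ≡ 1 (mod 4) is itself a sum of two squares; find a² by testing p − a² for a perfect square:
  53: 53 − 1² = 52, 53 − 2² = 49 = 7² ⇒ 53 = 2² + 7².
  149: 149 − 1² = 148, 149 − 2² = 145, 149 − 3² = 140, 149 − 4² = 133, 149 − 5² = 124, 149 − 6² = 113, 149 − 7² = 100 = 10² ⇒ 149 = 7² + 10².
  Combine using the Brahmagupta–Fibonacci identity (a² + b²)(c² + d²) = (ac − bd)² + (ad + bc)² = (ac + bd)² + (ad − bc)²:
  53 · 149 = 7897: from (2² + 7²)(7² + 10²), take (2·7 − 7·10, 2·10 + 7·7) = (14 − 70, 20 + 49) = (-56, 69); dropping signs (only squares matter) gives (56, 69); check 56² + 69² = 3136 + 4761 = 7897 ✓.
  Scale by k = 3: (3·56, 3·69) = (168, 207).
Step 4: Order so x ≤ y and verify: 168² + 207² = 28224 + 42849 = 71073 = n. ✓

n = 71073 = 168² + 207² (one valid representation with x ≤ y).


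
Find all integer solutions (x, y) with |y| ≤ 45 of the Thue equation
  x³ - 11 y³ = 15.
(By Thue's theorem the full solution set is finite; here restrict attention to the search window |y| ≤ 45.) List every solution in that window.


The equation is x³ - 11y³ = 15. For fixed y, x³ = 11·y³ + 15, so a solution requires the RHS to be a perfect cube.
Strategy: iterate y from -45 to 45, compute RHS = 11·y³ + 15, and check whether it is a (positive or negative) perfect cube.
Check small values of y:
  y = 0: RHS = 15 is not a perfect cube.
  y = 1: RHS = 26 is not a perfect cube.
  y = -1: RHS = 4 is not a perfect cube.
  y = 2: RHS = 103 is not a perfect cube.
  y = -2: RHS = -73 is not a perfect cube.
  y = 3: RHS = 312 is not a perfect cube.
  y = -3: RHS = -282 is not a perfect cube.
Continuing the search up to |y| = 45 finds no solutions either.
No (x, y) in the scanned range satisfies the equation.

No integer solutions with |y| ≤ 45.


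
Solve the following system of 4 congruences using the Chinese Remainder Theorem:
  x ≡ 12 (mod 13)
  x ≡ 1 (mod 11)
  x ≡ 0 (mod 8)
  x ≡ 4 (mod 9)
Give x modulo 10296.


Product of moduli M = 13 · 11 · 8 · 9 = 10296.
Merge one congruence at a time:
  Start: x ≡ 12 (mod 13).
  Combine with x ≡ 1 (mod 11); new modulus lcm = 143.
    Write x = 12 + 13·t and substitute into x ≡ 1 (mod 11): 13·t ≡ 1 − 12 = -11 (mod 11).
    Reduce coefficients mod 11: 2·t ≡ 0 (mod 11).
    The inverse of 2 mod 11 is 6 (since 2·6 = 12 = 1·11 + 1), so t ≡ 6·0 = 0 ≡ 0 (mod 11).
    Then x = 12 + 13·0 = 12, valid modulo lcm(13, 11) = 143: x ≡ 12 (mod 143).
  Combine with x ≡ 0 (mod 8); new modulus lcm = 1144.
    Write x = 12 + 143·t and substitute into x ≡ 0 (mod 8): 143·t ≡ 0 − 12 = -12 (mod 8).
    Reduce coefficients mod 8: 7·t ≡ 4 (mod 8).
    The inverse of 7 mod 8 is 7 (since 7·7 = 49 = 6·8 + 1), so t ≡ 7·4 = 28 ≡ 4 (mod 8).
    Then x = 12 + 143·4 = 584, valid modulo lcm(143, 8) = 1144: x ≡ 584 (mod 1144).
  Combine with x ≡ 4 (mod 9); new modulus lcm = 10296.
    Write x = 584 + 1144·t and substitute into x ≡ 4 (mod 9): 1144·t ≡ 4 − 584 = -580 (mod 9).
    Reduce coefficients mod 9: 1·t ≡ 5 (mod 9).
    So t ≡ 5 (mod 9).
    Then x = 584 + 1144·5 = 6304, valid modulo lcm(1144, 9) = 10296: x ≡ 6304 (mod 10296).
Verify against each original: 6304 mod 13 = 12, 6304 mod 11 = 1, 6304 mod 8 = 0, 6304 mod 9 = 4.

x ≡ 6304 (mod 10296).


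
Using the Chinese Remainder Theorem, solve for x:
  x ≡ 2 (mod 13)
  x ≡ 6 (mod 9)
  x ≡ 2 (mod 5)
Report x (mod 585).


Moduli 13, 9, 5 are pairwise coprime; by CRT there is a unique solution modulo M = 13 · 9 · 5 = 585.
Solve pairwise, accumulating the modulus:
  Start with x ≡ 2 (mod 13).
  Combine with x ≡ 6 (mod 9): since gcd(13, 9) = 1, we get a unique residue mod 117.
    Write x = 2 + 13·t and substitute into x ≡ 6 (mod 9): 13·t ≡ 6 − 2 = 4 (mod 9).
    Reduce coefficients mod 9: 4·t ≡ 4 (mod 9).
    The inverse of 4 mod 9 is 7 (since 4·7 = 28 = 3·9 + 1), so t ≡ 7·4 = 28 ≡ 1 (mod 9).
    Then x = 2 + 13·1 = 15, valid modulo lcm(13, 9) = 117: x ≡ 15 (mod 117).
  Combine with x ≡ 2 (mod 5): since gcd(117, 5) = 1, we get a unique residue mod 585.
    Write x = 15 + 117·t and substitute into x ≡ 2 (mod 5): 117·t ≡ 2 − 15 = -13 (mod 5).
    Reduce coefficients mod 5: 2·t ≡ 2 (mod 5).
    The inverse of 2 mod 5 is 3 (since 2·3 = 6 = 1·5 + 1), so t ≡ 3·2 = 6 ≡ 1 (mod 5).
    Then x = 15 + 117·1 = 132, valid modulo lcm(117, 5) = 585: x ≡ 132 (mod 585).
Verify: 132 mod 13 = 2 ✓, 132 mod 9 = 6 ✓, 132 mod 5 = 2 ✓.

x ≡ 132 (mod 585).


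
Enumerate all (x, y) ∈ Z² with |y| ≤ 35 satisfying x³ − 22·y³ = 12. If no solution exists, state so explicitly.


The equation is x³ - 22y³ = 12. For fixed y, x³ = 22·y³ + 12, so a solution requires the RHS to be a perfect cube.
Strategy: iterate y from -35 to 35, compute RHS = 22·y³ + 12, and check whether it is a (positive or negative) perfect cube.
Check small values of y:
  y = 0: RHS = 12 is not a perfect cube.
  y = 1: RHS = 34 is not a perfect cube.
  y = -1: RHS = -10 is not a perfect cube.
  y = 2: RHS = 188 is not a perfect cube.
  y = -2: RHS = -164 is not a perfect cube.
  y = 3: RHS = 606 is not a perfect cube.
  y = -3: RHS = -582 is not a perfect cube.
Continuing the search up to |y| = 35 finds no solutions either.
No (x, y) in the scanned range satisfies the equation.

No integer solutions with |y| ≤ 35.
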